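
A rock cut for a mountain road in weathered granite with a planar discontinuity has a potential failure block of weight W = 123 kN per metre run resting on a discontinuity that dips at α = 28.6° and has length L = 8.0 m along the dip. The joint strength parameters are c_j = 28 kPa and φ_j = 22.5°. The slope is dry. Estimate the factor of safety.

Resolving the block weight along and normal to the plane and applying the Mohr–Coulomb strength on the joint:
N' = W cosα = 123·cos28.6° = 108.0 kN/m
Driving force T = W sinα = 123·sin28.6° = 58.9 kN/m
Resisting force R = c_j·L + N'·tanφ_j = 28·8.0 + 108.0·tan22.5° = 224.0 + 44.7 = 268.7 kN/m
FS = R / T = 268.7 / 58.9 = 4.564

FS = 4.56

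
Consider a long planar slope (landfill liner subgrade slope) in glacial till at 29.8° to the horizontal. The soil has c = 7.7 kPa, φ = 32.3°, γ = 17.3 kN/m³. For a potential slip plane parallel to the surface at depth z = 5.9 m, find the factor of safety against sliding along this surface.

FS = 1.28

For an infinite slope with a slip plane parallel to the surface (no pore pressure): FS = [c + γz cos²β tanφ] / [γz sinβ cosβ].
γz = 17.3·5.9 = 102.07 kN/m²
Numerator = 7.7 + 102.07·cos²29.8°·tan32.3° = 7.7 + 102.07·0.7530·0.6322 = 56.289 kPa
Denominator = 102.07·sin29.8°·cos29.8° = 102.07·0.4970·0.8678 = 44.018 kPa
FS = 56.289 / 44.018 = 1.279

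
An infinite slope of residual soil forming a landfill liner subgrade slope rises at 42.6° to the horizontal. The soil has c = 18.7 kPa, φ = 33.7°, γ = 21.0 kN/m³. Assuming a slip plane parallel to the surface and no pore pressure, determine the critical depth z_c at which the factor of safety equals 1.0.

z_c = 6.51 m

Setting FS = 1.00 in FS = [c + γz cos²β tanφ] / [γz sinβ cosβ] and solving for z:
z = c / [γ cosβ (FS·sinβ − cosβ·tanφ)]
  = 18.7 / [21.0·cos42.6°·(1.00·sin42.6° − cos42.6°·tan33.7°)]
  = 18.7 / [21.0·0.7361·(1.00·0.6769 − 0.7361·0.6669)]
  = 18.7 / 2.8746 = 6.505 m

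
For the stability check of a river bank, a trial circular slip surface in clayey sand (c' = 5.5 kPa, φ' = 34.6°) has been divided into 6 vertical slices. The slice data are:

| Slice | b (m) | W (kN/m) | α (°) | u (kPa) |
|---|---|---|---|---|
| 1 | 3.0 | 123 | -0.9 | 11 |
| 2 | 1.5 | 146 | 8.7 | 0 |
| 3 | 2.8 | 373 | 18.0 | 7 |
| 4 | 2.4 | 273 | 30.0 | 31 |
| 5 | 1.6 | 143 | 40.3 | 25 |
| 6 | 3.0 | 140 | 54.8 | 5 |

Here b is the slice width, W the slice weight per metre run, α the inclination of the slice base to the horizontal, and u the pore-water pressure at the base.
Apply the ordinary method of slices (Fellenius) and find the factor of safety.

FS = 1.40

Ordinary method of slices: FS = Σ[c'·Δl_i + (W_i cosα_i − u_i·Δl_i)·tanφ'] / Σ W_i sinα_i, with Δl_i = b_i / cosα_i.
Slice 1: Δl = 3.0/cos(-0.9°) = 3.000 m; N'_1 = 123·cos(-0.9°) − 11·3.000 = 90.0; c'Δl = 16.50; W sinα = -1.9
Slice 2: Δl = 1.5/cos8.7° = 1.517 m; N'_2 = 146·cos8.7° − 0·1.517 = 144.3; c'Δl = 8.35; W sinα = 22.1
Slice 3: Δl = 2.8/cos18.0° = 2.944 m; N'_3 = 373·cos18.0° − 7·2.944 = 334.1; c'Δl = 16.19; W sinα = 115.3
Slice 4: Δl = 2.4/cos30.0° = 2.771 m; N'_4 = 273·cos30.0° − 31·2.771 = 150.5; c'Δl = 15.24; W sinα = 136.5
Slice 5: Δl = 1.6/cos40.3° = 2.098 m; N'_5 = 143·cos40.3° − 25·2.098 = 56.6; c'Δl = 11.54; W sinα = 92.5
Slice 6: Δl = 3.0/cos54.8° = 5.204 m; N'_6 = 140·cos54.8° − 5·5.204 = 54.7; c'Δl = 28.62; W sinα = 114.4
Σc'Δl = 96.4 kN/m; ΣN' = 830.2 kN/m; ΣW sinα = 478.8 kN/m
Resisting = 96.4 + 830.2·tan34.6° = 96.4 + 572.7 = 669.2 kN/m
FS = 669.2 / 478.8 = 1.398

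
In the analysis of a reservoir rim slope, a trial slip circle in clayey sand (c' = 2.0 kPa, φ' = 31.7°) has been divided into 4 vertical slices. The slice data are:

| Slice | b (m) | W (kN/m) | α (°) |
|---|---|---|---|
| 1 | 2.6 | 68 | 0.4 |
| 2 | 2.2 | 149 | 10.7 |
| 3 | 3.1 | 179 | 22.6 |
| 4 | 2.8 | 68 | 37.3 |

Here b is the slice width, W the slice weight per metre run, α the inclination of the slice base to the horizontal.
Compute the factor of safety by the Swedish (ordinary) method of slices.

Ordinary method of slices: FS = Σ[c'·Δl_i + (W_i cosα_i)·tanφ'] / Σ W_i sinα_i, with Δl_i = b_i / cosα_i.
Slice 1: Δl = 2.6/cos0.4° = 2.600 m; N'_1 = 68·cos0.4° = 68.0; c'Δl = 5.20; W sinα = 0.5
Slice 2: Δl = 2.2/cos10.7° = 2.239 m; N'_2 = 149·cos10.7° = 146.4; c'Δl = 4.48; W sinα = 27.7
Slice 3: Δl = 3.1/cos22.6° = 3.358 m; N'_3 = 179·cos22.6° = 165.3; c'Δl = 6.72; W sinα = 68.8
Slice 4: Δl = 2.8/cos37.3° = 3.520 m; N'_4 = 68·cos37.3° = 54.1; c'Δl = 7.04; W sinα = 41.2
Σc'Δl = 23.4 kN/m; ΣN' = 433.8 kN/m; ΣW sinα = 138.1 kN/m
Resisting = 23.4 + 433.8·tan31.7° = 23.4 + 267.9 = 291.3 kN/m
FS = 291.3 / 138.1 = 2.109

FS = 2.11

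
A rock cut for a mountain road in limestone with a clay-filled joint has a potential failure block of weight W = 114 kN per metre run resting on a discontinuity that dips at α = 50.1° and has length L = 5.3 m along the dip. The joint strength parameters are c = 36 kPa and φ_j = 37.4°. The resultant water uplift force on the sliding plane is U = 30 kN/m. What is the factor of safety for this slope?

FS = 2.56

Resolving the block weight along and normal to the plane and applying the Mohr–Coulomb strength on the joint:
N' = W cosα − U = 114·cos50.1° − 30 = 43.1 kN/m
Driving force T = W sinα = 114·sin50.1° = 87.5 kN/m
Resisting force R = c·L + N'·tanφ_j = 36·5.3 + 43.1·tan37.4° = 190.8 + 33.0 = 223.8 kN/m
FS = R / T = 223.8 / 87.5 = 2.559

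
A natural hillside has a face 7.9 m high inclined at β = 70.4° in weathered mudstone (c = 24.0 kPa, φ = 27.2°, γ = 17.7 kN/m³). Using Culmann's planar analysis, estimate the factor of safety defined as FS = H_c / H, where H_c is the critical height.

FS = 2.12

H_c = (4c/γ) · sinβ cosφ / [1 − cos(β − φ)]
    = (4·24.0/17.7) · sin70.4°·cos27.2° / [1 − cos43.2°]
    = 5.424 · 0.8379 / 0.2710 = 16.77 m
FS = H_c / H = 16.77 / 7.9 = 2.122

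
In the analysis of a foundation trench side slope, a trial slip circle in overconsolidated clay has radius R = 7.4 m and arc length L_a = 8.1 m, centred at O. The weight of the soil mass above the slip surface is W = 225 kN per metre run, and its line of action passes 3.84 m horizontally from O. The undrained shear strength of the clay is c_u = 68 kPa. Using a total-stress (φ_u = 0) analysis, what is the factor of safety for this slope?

FS = 4.72

Taking moments about the centre O, the resisting moment is provided by the undrained shear strength acting along the arc:
M_R = c_u·L_a·R = 68·8.10·7.4 = 4075.9 kN·m/m
M_D = W·d = 225·3.84 = 864.0 kN·m/m
FS = M_R / M_D = 4075.9 / 864.0 = 4.718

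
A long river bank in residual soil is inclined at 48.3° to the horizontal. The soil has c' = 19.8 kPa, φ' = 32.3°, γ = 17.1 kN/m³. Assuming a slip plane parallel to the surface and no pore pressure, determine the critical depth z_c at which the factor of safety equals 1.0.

Setting FS = 1.00 in FS = [c' + γz cos²β tanφ'] / [γz sinβ cosβ] and solving for z:
z = c' / [γ cosβ (FS·sinβ − cosβ·tanφ')]
  = 19.8 / [17.1·cos48.3°·(1.00·sin48.3° − cos48.3°·tan32.3°)]
  = 19.8 / [17.1·0.6652·(1.00·0.7466 − 0.6652·0.6322)]
  = 19.8 / 3.7095 = 5.338 m

z_c = 5.34 m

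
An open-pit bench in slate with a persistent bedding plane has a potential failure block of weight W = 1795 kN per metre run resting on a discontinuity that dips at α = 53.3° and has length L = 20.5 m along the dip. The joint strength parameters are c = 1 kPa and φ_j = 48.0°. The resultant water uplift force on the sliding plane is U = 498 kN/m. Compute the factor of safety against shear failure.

Resolving the block weight along and normal to the plane and applying the Mohr–Coulomb strength on the joint:
N' = W cosα − U = 1795·cos53.3° − 498 = 574.7 kN/m
Driving force T = W sinα = 1795·sin53.3° = 1439.2 kN/m
Resisting force R = c·L + N'·tanφ_j = 1·20.5 + 574.7·tan48.0° = 20.5 + 638.3 = 658.8 kN/m
FS = R / T = 658.8 / 1439.2 = 0.458

FS = 0.46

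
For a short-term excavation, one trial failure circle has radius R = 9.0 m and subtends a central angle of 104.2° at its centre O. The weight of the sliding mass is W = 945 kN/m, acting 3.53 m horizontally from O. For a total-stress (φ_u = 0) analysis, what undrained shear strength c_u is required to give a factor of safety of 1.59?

c_u = 36.0 kPa

FS = c_u·L_a·R / (W·d), so c_u = FS·W·d / (L_a·R).
Arc length L_a = R·θ = 9.0·(104.2°·π/180) = 9.0·1.8186 = 16.37 m
c_u = 1.59·945·3.53 / (16.37·9.0) = 5304.0 / 147.31 = 36.01 kPa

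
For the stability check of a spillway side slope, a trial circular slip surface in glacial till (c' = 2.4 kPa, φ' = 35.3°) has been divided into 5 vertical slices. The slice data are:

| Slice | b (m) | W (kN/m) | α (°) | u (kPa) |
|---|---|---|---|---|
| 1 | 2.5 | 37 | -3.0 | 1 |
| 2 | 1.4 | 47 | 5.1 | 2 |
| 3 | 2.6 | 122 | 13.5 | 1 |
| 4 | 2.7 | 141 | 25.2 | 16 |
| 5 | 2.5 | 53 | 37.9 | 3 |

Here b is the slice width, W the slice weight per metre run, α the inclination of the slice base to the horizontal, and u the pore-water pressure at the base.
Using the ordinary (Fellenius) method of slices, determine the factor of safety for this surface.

Ordinary method of slices: FS = Σ[c'·Δl_i + (W_i cosα_i − u_i·Δl_i)·tanφ'] / Σ W_i sinα_i, with Δl_i = b_i / cosα_i.
Slice 1: Δl = 2.5/cos(-3.0°) = 2.503 m; N'_1 = 37·cos(-3.0°) − 1·2.503 = 34.4; c'Δl = 6.01; W sinα = -1.9
Slice 2: Δl = 1.4/cos5.1° = 1.406 m; N'_2 = 47·cos5.1° − 2·1.406 = 44.0; c'Δl = 3.37; W sinα = 4.2
Slice 3: Δl = 2.6/cos13.5° = 2.674 m; N'_3 = 122·cos13.5° − 1·2.674 = 116.0; c'Δl = 6.42; W sinα = 28.5
Slice 4: Δl = 2.7/cos25.2° = 2.984 m; N'_4 = 141·cos25.2° − 16·2.984 = 79.8; c'Δl = 7.16; W sinα = 60.0
Slice 5: Δl = 2.5/cos37.9° = 3.168 m; N'_5 = 53·cos37.9° − 3·3.168 = 32.3; c'Δl = 7.60; W sinα = 32.6
Σc'Δl = 30.6 kN/m; ΣN' = 306.6 kN/m; ΣW sinα = 123.3 kN/m
Resisting = 30.6 + 306.6·tan35.3° = 30.6 + 217.1 = 247.6 kN/m
FS = 247.6 / 123.3 = 2.008

FS = 2.01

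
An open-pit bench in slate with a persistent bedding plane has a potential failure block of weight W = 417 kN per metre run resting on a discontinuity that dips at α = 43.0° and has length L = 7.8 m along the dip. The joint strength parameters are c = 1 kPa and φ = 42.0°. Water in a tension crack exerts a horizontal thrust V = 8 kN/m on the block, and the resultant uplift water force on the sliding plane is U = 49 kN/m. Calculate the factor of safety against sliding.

FS = 0.80

Resolving the block weight along and normal to the plane and applying the Mohr–Coulomb strength on the joint:
N' = W cosα − U − V sinα = 417·cos43.0° − 49 − 8·sin43.0° = 250.5 kN/m
Driving force T = W sinα + V cosα = 417·sin43.0° + 8·cos43.0° = 290.2 kN/m
Resisting force R = c·L + N'·tanφ = 1·7.8 + 250.5·tan42.0° = 7.8 + 225.6 = 233.4 kN/m
FS = R / T = 233.4 / 290.2 = 0.804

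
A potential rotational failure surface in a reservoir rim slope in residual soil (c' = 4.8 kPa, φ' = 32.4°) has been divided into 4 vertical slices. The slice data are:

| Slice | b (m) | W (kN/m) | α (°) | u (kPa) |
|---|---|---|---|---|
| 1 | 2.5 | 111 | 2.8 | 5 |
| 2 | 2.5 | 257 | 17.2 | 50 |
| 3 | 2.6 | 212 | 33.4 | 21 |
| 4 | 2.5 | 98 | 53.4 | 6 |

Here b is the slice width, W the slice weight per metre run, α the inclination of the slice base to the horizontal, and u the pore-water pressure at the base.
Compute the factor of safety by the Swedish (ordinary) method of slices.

Ordinary method of slices: FS = Σ[c'·Δl_i + (W_i cosα_i − u_i·Δl_i)·tanφ'] / Σ W_i sinα_i, with Δl_i = b_i / cosα_i.
Slice 1: Δl = 2.5/cos2.8° = 2.503 m; N'_1 = 111·cos2.8° − 5·2.503 = 98.4; c'Δl = 12.01; W sinα = 5.4
Slice 2: Δl = 2.5/cos17.2° = 2.617 m; N'_2 = 257·cos17.2° − 50·2.617 = 114.7; c'Δl = 12.56; W sinα = 76.0
Slice 3: Δl = 2.6/cos33.4° = 3.114 m; N'_3 = 212·cos33.4° − 21·3.114 = 111.6; c'Δl = 14.95; W sinα = 116.7
Slice 4: Δl = 2.5/cos53.4° = 4.193 m; N'_4 = 98·cos53.4° − 6·4.193 = 33.3; c'Δl = 20.13; W sinα = 78.7
Σc'Δl = 59.7 kN/m; ΣN' = 357.9 kN/m; ΣW sinα = 276.8 kN/m
Resisting = 59.7 + 357.9·tan32.4° = 59.7 + 227.1 = 286.8 kN/m
FS = 286.8 / 276.8 = 1.036

FS = 1.04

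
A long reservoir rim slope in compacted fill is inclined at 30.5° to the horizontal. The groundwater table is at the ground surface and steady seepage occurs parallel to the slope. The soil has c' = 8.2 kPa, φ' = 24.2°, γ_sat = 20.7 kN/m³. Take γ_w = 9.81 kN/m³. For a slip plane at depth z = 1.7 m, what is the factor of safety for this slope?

FS = 0.93

With seepage parallel to the slope and the water table at the surface, the effective normal stress on the slip plane uses the buoyant unit weight γ' = γ_sat − γ_w while the driving shear stress uses γ_sat:
FS = [c' + γ' z cos²β tanφ'] / [γ_sat z sinβ cosβ]
γ' = 20.7 − 9.81 = 10.89 kN/m³
Numerator = 8.2 + 10.89·1.7·cos²30.5°·tan24.2° = 8.2 + 10.89·1.7·0.7424·0.4494 = 14.377 kPa
Denominator = 20.7·1.7·sin30.5°·cos30.5° = 20.7·1.7·0.5075·0.8616 = 15.389 kPa
FS = 14.377 / 15.389 = 0.934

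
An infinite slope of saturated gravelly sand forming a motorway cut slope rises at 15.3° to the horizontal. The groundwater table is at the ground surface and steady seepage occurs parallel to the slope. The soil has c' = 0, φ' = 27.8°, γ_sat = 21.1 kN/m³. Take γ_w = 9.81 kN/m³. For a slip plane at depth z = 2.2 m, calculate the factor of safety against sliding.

FS = 1.03

With seepage parallel to the slope and the water table at the surface, the effective normal stress on the slip plane uses the buoyant unit weight γ' = γ_sat − γ_w while the driving shear stress uses γ_sat:
FS = [c' + γ' z cos²β tanφ'] / [γ_sat z sinβ cosβ]
(For c' = 0 this reduces to FS = (γ'/γ_sat)·tanφ'/tanβ.)
γ' = 21.1 − 9.81 = 11.29 kN/m³
Numerator = 0.0 + 11.29·2.2·cos²15.3°·tan27.8° = 0.0 + 11.29·2.2·0.9304·0.5272 = 12.184 kPa
Denominator = 21.1·2.2·sin15.3°·cos15.3° = 21.1·2.2·0.2639·0.9646 = 11.815 kPa
FS = 12.184 / 11.815 = 1.031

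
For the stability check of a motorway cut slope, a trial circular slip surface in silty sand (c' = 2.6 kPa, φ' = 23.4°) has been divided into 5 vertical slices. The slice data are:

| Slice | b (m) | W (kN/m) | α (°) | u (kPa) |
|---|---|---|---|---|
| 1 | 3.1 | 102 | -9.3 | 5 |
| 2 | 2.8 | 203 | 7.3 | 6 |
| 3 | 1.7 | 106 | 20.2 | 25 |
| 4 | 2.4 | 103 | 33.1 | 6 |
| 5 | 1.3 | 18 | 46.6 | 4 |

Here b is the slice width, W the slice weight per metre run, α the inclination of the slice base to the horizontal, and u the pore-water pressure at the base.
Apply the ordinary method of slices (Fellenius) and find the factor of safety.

Ordinary method of slices: FS = Σ[c'·Δl_i + (W_i cosα_i − u_i·Δl_i)·tanφ'] / Σ W_i sinα_i, with Δl_i = b_i / cosα_i.
Slice 1: Δl = 3.1/cos(-9.3°) = 3.141 m; N'_1 = 102·cos(-9.3°) − 5·3.141 = 85.0; c'Δl = 8.17; W sinα = -16.5
Slice 2: Δl = 2.8/cos7.3° = 2.823 m; N'_2 = 203·cos7.3° − 6·2.823 = 184.4; c'Δl = 7.34; W sinα = 25.8
Slice 3: Δl = 1.7/cos20.2° = 1.811 m; N'_3 = 106·cos20.2° − 25·1.811 = 54.2; c'Δl = 4.71; W sinα = 36.6
Slice 4: Δl = 2.4/cos33.1° = 2.865 m; N'_4 = 103·cos33.1° − 6·2.865 = 69.1; c'Δl = 7.45; W sinα = 56.2
Slice 5: Δl = 1.3/cos46.6° = 1.892 m; N'_5 = 18·cos46.6° − 4·1.892 = 4.8; c'Δl = 4.92; W sinα = 13.1
Σc'Δl = 32.6 kN/m; ΣN' = 397.5 kN/m; ΣW sinα = 115.2 kN/m
Resisting = 32.6 + 397.5·tan23.4° = 32.6 + 172.0 = 204.6 kN/m
FS = 204.6 / 115.2 = 1.775

FS = 1.78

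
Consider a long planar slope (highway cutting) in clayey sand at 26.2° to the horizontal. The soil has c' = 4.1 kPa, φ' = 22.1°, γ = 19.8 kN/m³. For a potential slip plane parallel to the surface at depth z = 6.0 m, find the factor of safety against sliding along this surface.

FS = 0.91

For an infinite slope with a slip plane parallel to the surface (no pore pressure): FS = [c' + γz cos²β tanφ'] / [γz sinβ cosβ].
γz = 19.8·6.0 = 118.80 kN/m²
Numerator = 4.1 + 118.80·cos²26.2°·tan22.1° = 4.1 + 118.80·0.8051·0.4061 = 42.936 kPa
Denominator = 118.80·sin26.2°·cos26.2° = 118.80·0.4415·0.8973 = 47.062 kPa
FS = 42.936 / 47.062 = 0.912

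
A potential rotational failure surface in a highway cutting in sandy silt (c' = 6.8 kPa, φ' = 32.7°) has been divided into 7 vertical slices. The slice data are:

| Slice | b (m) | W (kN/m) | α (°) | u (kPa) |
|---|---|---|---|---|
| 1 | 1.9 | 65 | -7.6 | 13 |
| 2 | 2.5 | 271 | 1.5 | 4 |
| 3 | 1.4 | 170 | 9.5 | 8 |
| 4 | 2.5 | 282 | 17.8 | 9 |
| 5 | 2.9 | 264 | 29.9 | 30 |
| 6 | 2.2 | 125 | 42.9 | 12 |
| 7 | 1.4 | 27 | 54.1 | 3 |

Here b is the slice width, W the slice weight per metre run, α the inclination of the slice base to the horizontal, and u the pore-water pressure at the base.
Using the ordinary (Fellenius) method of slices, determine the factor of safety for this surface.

Ordinary method of slices: FS = Σ[c'·Δl_i + (W_i cosα_i − u_i·Δl_i)·tanφ'] / Σ W_i sinα_i, with Δl_i = b_i / cosα_i.
Slice 1: Δl = 1.9/cos(-7.6°) = 1.917 m; N'_1 = 65·cos(-7.6°) − 13·1.917 = 39.5; c'Δl = 13.03; W sinα = -8.6
Slice 2: Δl = 2.5/cos1.5° = 2.501 m; N'_2 = 271·cos1.5° − 4·2.501 = 260.9; c'Δl = 17.01; W sinα = 7.1
Slice 3: Δl = 1.4/cos9.5° = 1.419 m; N'_3 = 170·cos9.5° − 8·1.419 = 156.3; c'Δl = 9.65; W sinα = 28.1
Slice 4: Δl = 2.5/cos17.8° = 2.626 m; N'_4 = 282·cos17.8° − 9·2.626 = 244.9; c'Δl = 17.85; W sinα = 86.2
Slice 5: Δl = 2.9/cos29.9° = 3.345 m; N'_5 = 264·cos29.9° − 30·3.345 = 128.5; c'Δl = 22.75; W sinα = 131.6
Slice 6: Δl = 2.2/cos42.9° = 3.003 m; N'_6 = 125·cos42.9° − 12·3.003 = 55.5; c'Δl = 20.42; W sinα = 85.1
Slice 7: Δl = 1.4/cos54.1° = 2.388 m; N'_7 = 27·cos54.1° − 3·2.388 = 8.7; c'Δl = 16.24; W sinα = 21.9
Σc'Δl = 117.0 kN/m; ΣN' = 894.3 kN/m; ΣW sinα = 351.3 kN/m
Resisting = 117.0 + 894.3·tan32.7° = 117.0 + 574.1 = 691.1 kN/m
FS = 691.1 / 351.3 = 1.967

FS = 1.97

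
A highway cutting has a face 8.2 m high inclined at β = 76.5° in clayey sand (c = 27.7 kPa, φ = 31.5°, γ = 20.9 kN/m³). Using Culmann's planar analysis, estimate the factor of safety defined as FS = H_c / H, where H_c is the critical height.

H_c = (4c/γ) · sinβ cosφ / [1 − cos(β − φ)]
    = (4·27.7/20.9) · sin76.5°·cos31.5° / [1 − cos45.0°]
    = 5.301 · 0.8291 / 0.2929 = 15.01 m
FS = H_c / H = 15.01 / 8.2 = 1.830

FS = 1.83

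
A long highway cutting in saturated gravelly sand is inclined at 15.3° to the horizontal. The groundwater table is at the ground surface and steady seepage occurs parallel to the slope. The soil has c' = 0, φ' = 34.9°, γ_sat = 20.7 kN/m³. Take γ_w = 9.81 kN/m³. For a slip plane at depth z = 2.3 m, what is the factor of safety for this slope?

With seepage parallel to the slope and the water table at the surface, the effective normal stress on the slip plane uses the buoyant unit weight γ' = γ_sat − γ_w while the driving shear stress uses γ_sat:
FS = [c' + γ' z cos²β tanφ'] / [γ_sat z sinβ cosβ]
(For c' = 0 this reduces to FS = (γ'/γ_sat)·tanφ'/tanβ.)
γ' = 20.7 − 9.81 = 10.89 kN/m³
Numerator = 0.0 + 10.89·2.3·cos²15.3°·tan34.9° = 0.0 + 10.89·2.3·0.9304·0.6976 = 16.256 kPa
Denominator = 20.7·2.3·sin15.3°·cos15.3° = 20.7·2.3·0.2639·0.9646 = 12.118 kPa
FS = 16.256 / 12.118 = 1.342

FS = 1.34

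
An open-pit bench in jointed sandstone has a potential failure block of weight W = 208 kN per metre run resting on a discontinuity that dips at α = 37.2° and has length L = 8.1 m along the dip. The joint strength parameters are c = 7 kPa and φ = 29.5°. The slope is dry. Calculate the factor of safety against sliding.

FS = 1.20

Resolving the block weight along and normal to the plane and applying the Mohr–Coulomb strength on the joint:
N' = W cosα = 208·cos37.2° = 165.7 kN/m
Driving force T = W sinα = 208·sin37.2° = 125.8 kN/m
Resisting force R = c·L + N'·tanφ = 7·8.1 + 165.7·tan29.5° = 56.7 + 93.7 = 150.4 kN/m
FS = R / T = 150.4 / 125.8 = 1.196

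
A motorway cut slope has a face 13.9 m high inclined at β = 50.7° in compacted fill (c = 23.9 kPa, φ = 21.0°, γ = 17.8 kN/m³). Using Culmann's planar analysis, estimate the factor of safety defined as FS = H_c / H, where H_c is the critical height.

FS = 2.12

H_c = (4c/γ) · sinβ cosφ / [1 − cos(β − φ)]
    = (4·23.9/17.8) · sin50.7°·cos21.0° / [1 − cos29.7°]
    = 5.371 · 0.7224 / 0.1314 = 29.54 m
FS = H_c / H = 29.54 / 13.9 = 2.125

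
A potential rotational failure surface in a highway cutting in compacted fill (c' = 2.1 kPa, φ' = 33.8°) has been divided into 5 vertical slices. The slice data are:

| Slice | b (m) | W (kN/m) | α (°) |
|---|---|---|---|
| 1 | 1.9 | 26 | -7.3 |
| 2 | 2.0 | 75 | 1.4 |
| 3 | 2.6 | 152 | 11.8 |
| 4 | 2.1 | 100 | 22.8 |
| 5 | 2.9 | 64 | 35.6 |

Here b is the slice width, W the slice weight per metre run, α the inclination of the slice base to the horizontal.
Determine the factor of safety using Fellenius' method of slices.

FS = 2.74

Ordinary method of slices: FS = Σ[c'·Δl_i + (W_i cosα_i)·tanφ'] / Σ W_i sinα_i, with Δl_i = b_i / cosα_i.
Slice 1: Δl = 1.9/cos(-7.3°) = 1.916 m; N'_1 = 26·cos(-7.3°) = 25.8; c'Δl = 4.02; W sinα = -3.3
Slice 2: Δl = 2.0/cos1.4° = 2.001 m; N'_2 = 75·cos1.4° = 75.0; c'Δl = 4.20; W sinα = 1.8
Slice 3: Δl = 2.6/cos11.8° = 2.656 m; N'_3 = 152·cos11.8° = 148.8; c'Δl = 5.58; W sinα = 31.1
Slice 4: Δl = 2.1/cos22.8° = 2.278 m; N'_4 = 100·cos22.8° = 92.2; c'Δl = 4.78; W sinα = 38.8
Slice 5: Δl = 2.9/cos35.6° = 3.567 m; N'_5 = 64·cos35.6° = 52.0; c'Δl = 7.49; W sinα = 37.3
Σc'Δl = 26.1 kN/m; ΣN' = 393.8 kN/m; ΣW sinα = 105.6 kN/m
Resisting = 26.1 + 393.8·tan33.8° = 26.1 + 263.6 = 289.7 kN/m
FS = 289.7 / 105.6 = 2.743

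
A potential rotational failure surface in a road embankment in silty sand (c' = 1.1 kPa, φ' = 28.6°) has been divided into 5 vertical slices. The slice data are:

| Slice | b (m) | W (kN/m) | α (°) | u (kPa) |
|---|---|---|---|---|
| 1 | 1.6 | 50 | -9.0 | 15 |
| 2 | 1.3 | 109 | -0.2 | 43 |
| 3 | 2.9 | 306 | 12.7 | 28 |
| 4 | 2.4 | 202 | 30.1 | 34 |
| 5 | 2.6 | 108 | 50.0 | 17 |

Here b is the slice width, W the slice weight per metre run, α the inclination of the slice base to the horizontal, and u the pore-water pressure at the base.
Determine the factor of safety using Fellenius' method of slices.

FS = 0.90

Ordinary method of slices: FS = Σ[c'·Δl_i + (W_i cosα_i − u_i·Δl_i)·tanφ'] / Σ W_i sinα_i, with Δl_i = b_i / cosα_i.
Slice 1: Δl = 1.6/cos(-9.0°) = 1.620 m; N'_1 = 50·cos(-9.0°) − 15·1.620 = 25.1; c'Δl = 1.78; W sinα = -7.8
Slice 2: Δl = 1.3/cos(-0.2°) = 1.300 m; N'_2 = 109·cos(-0.2°) − 43·1.300 = 53.1; c'Δl = 1.43; W sinα = -0.4
Slice 3: Δl = 2.9/cos12.7° = 2.973 m; N'_3 = 306·cos12.7° − 28·2.973 = 215.3; c'Δl = 3.27; W sinα = 67.3
Slice 4: Δl = 2.4/cos30.1° = 2.774 m; N'_4 = 202·cos30.1° − 34·2.774 = 80.4; c'Δl = 3.05; W sinα = 101.3
Slice 5: Δl = 2.6/cos50.0° = 4.045 m; N'_5 = 108·cos50.0° − 17·4.045 = 0.7; c'Δl = 4.45; W sinα = 82.7
Σc'Δl = 14.0 kN/m; ΣN' = 374.6 kN/m; ΣW sinα = 243.1 kN/m
Resisting = 14.0 + 374.6·tan28.6° = 14.0 + 204.2 = 218.2 kN/m
FS = 218.2 / 243.1 = 0.898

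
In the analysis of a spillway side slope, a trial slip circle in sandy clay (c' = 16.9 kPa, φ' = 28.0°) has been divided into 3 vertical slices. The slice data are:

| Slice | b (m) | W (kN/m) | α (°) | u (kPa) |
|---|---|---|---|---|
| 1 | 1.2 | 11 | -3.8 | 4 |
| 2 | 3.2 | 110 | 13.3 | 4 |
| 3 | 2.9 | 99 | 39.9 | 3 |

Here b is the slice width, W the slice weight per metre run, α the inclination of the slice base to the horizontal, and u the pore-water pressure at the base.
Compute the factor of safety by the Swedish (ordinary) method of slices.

Ordinary method of slices: FS = Σ[c'·Δl_i + (W_i cosα_i − u_i·Δl_i)·tanφ'] / Σ W_i sinα_i, with Δl_i = b_i / cosα_i.
Slice 1: Δl = 1.2/cos(-3.8°) = 1.203 m; N'_1 = 11·cos(-3.8°) − 4·1.203 = 6.2; c'Δl = 20.32; W sinα = -0.7
Slice 2: Δl = 3.2/cos13.3° = 3.288 m; N'_2 = 110·cos13.3° − 4·3.288 = 93.9; c'Δl = 55.57; W sinα = 25.3
Slice 3: Δl = 2.9/cos39.9° = 3.780 m; N'_3 = 99·cos39.9° − 3·3.780 = 64.6; c'Δl = 63.88; W sinα = 63.5
Σc'Δl = 139.8 kN/m; ΣN' = 164.7 kN/m; ΣW sinα = 88.1 kN/m
Resisting = 139.8 + 164.7·tan28.0° = 139.8 + 87.6 = 227.3 kN/m
FS = 227.3 / 88.1 = 2.581

FS = 2.58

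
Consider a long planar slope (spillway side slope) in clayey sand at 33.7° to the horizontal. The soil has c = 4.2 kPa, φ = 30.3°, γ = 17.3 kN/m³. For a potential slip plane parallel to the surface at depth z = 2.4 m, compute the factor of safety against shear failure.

For an infinite slope with a slip plane parallel to the surface (no pore pressure): FS = [c + γz cos²β tanφ] / [γz sinβ cosβ].
γz = 17.3·2.4 = 41.52 kN/m²
Numerator = 4.2 + 41.52·cos²33.7°·tan30.3° = 4.2 + 41.52·0.6921·0.5844 = 20.993 kPa
Denominator = 41.52·sin33.7°·cos33.7° = 41.52·0.5548·0.8320 = 19.166 kPa
FS = 20.993 / 19.166 = 1.095

FS = 1.10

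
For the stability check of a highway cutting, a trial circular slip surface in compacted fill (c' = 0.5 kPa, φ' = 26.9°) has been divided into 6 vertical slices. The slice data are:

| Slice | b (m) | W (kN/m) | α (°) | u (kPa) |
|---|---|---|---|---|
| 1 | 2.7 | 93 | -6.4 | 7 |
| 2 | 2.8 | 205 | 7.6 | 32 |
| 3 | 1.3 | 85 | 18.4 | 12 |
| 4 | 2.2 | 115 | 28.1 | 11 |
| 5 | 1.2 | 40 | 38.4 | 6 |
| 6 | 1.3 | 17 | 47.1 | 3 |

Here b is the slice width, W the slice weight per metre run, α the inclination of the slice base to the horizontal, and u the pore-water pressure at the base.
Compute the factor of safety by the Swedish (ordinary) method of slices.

Ordinary method of slices: FS = Σ[c'·Δl_i + (W_i cosα_i − u_i·Δl_i)·tanφ'] / Σ W_i sinα_i, with Δl_i = b_i / cosα_i.
Slice 1: Δl = 2.7/cos(-6.4°) = 2.717 m; N'_1 = 93·cos(-6.4°) − 7·2.717 = 73.4; c'Δl = 1.36; W sinα = -10.4
Slice 2: Δl = 2.8/cos7.6° = 2.825 m; N'_2 = 205·cos7.6° − 32·2.825 = 112.8; c'Δl = 1.41; W sinα = 27.1
Slice 3: Δl = 1.3/cos18.4° = 1.370 m; N'_3 = 85·cos18.4° − 12·1.370 = 64.2; c'Δl = 0.69; W sinα = 26.8
Slice 4: Δl = 2.2/cos28.1° = 2.494 m; N'_4 = 115·cos28.1° − 11·2.494 = 74.0; c'Δl = 1.25; W sinα = 54.2
Slice 5: Δl = 1.2/cos38.4° = 1.531 m; N'_5 = 40·cos38.4° − 6·1.531 = 22.2; c'Δl = 0.77; W sinα = 24.8
Slice 6: Δl = 1.3/cos47.1° = 1.910 m; N'_6 = 17·cos47.1° − 3·1.910 = 5.8; c'Δl = 0.95; W sinα = 12.5
Σc'Δl = 6.4 kN/m; ΣN' = 352.4 kN/m; ΣW sinα = 135.0 kN/m
Resisting = 6.4 + 352.4·tan26.9° = 6.4 + 178.8 = 185.2 kN/m
FS = 185.2 / 135.0 = 1.372

FS = 1.37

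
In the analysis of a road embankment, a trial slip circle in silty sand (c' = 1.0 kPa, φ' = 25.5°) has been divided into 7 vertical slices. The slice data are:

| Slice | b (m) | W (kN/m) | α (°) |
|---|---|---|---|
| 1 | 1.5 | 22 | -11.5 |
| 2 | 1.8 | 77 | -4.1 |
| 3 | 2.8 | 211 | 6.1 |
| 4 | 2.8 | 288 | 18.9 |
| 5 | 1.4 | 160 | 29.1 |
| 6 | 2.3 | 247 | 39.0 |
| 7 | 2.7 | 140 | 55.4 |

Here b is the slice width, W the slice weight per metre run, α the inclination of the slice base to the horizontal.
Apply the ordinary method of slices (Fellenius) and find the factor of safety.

Ordinary method of slices: FS = Σ[c'·Δl_i + (W_i cosα_i)·tanφ'] / Σ W_i sinα_i, with Δl_i = b_i / cosα_i.
Slice 1: Δl = 1.5/cos(-11.5°) = 1.531 m; N'_1 = 22·cos(-11.5°) = 21.6; c'Δl = 1.53; W sinα = -4.4
Slice 2: Δl = 1.8/cos(-4.1°) = 1.805 m; N'_2 = 77·cos(-4.1°) = 76.8; c'Δl = 1.80; W sinα = -5.5
Slice 3: Δl = 2.8/cos6.1° = 2.816 m; N'_3 = 211·cos6.1° = 209.8; c'Δl = 2.82; W sinα = 22.4
Slice 4: Δl = 2.8/cos18.9° = 2.960 m; N'_4 = 288·cos18.9° = 272.5; c'Δl = 2.96; W sinα = 93.3
Slice 5: Δl = 1.4/cos29.1° = 1.602 m; N'_5 = 160·cos29.1° = 139.8; c'Δl = 1.60; W sinα = 77.8
Slice 6: Δl = 2.3/cos39.0° = 2.960 m; N'_6 = 247·cos39.0° = 192.0; c'Δl = 2.96; W sinα = 155.4
Slice 7: Δl = 2.7/cos55.4° = 4.755 m; N'_7 = 140·cos55.4° = 79.5; c'Δl = 4.75; W sinα = 115.2
Σc'Δl = 18.4 kN/m; ΣN' = 991.9 kN/m; ΣW sinα = 454.3 kN/m
Resisting = 18.4 + 991.9·tan25.5° = 18.4 + 473.1 = 491.5 kN/m
FS = 491.5 / 454.3 = 1.082

FS = 1.08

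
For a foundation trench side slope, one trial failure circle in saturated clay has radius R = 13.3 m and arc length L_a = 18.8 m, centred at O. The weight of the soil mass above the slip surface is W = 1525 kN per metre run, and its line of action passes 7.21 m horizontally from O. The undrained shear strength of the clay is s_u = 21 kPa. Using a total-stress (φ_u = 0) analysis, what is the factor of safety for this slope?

Taking moments about the centre O, the resisting moment is provided by the undrained shear strength acting along the arc:
M_R = s_u·L_a·R = 21·18.80·13.3 = 5250.8 kN·m/m
M_D = W·d = 1525·7.21 = 10995.2 kN·m/m
FS = M_R / M_D = 5250.8 / 10995.2 = 0.478

FS = 0.48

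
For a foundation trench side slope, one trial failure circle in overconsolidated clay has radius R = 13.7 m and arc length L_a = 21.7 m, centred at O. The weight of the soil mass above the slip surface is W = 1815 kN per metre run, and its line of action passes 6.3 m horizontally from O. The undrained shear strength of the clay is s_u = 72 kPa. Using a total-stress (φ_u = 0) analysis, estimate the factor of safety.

FS = 1.87

Taking moments about the centre O, the resisting moment is provided by the undrained shear strength acting along the arc:
M_R = s_u·L_a·R = 72·21.70·13.7 = 21404.9 kN·m/m
M_D = W·d = 1815·6.3 = 11434.5 kN·m/m
FS = M_R / M_D = 21404.9 / 11434.5 = 1.872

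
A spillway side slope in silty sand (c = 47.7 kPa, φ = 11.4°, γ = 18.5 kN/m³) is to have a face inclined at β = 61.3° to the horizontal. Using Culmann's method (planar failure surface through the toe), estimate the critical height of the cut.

Culmann's analysis gives the critical failure plane at α_cr = (β + φ)/2 = (61.3 + 11.4)/2 = 36.4°, and the critical height
H_c = (4c/γ) · sinβ cosφ / [1 − cos(β − φ)]
    = (4·47.7/18.5) · sin61.3°·cos11.4° / [1 − cos(49.9°)]
    = 10.314 · 0.8771·0.9803 / [1 − 0.6441]
    = 10.314 · 0.8598 / 0.3559
    = 24.92 m

H_c = 24.92 m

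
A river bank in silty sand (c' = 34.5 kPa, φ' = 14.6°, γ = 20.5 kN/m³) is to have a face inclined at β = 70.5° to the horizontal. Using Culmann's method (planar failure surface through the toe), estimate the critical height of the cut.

Culmann's analysis gives the critical failure plane at α_cr = (β + φ')/2 = (70.5 + 14.6)/2 = 42.5°, and the critical height
H_c = (4c'/γ) · sinβ cosφ' / [1 − cos(β − φ')]
    = (4·34.5/20.5) · sin70.5°·cos14.6° / [1 − cos(55.9°)]
    = 6.732 · 0.9426·0.9677 / [1 − 0.5606]
    = 6.732 · 0.9122 / 0.4394
    = 13.98 m

H_c = 13.98 m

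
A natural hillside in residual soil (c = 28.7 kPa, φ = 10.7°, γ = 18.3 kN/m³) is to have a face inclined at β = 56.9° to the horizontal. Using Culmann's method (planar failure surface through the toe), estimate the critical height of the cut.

Culmann's analysis gives the critical failure plane at α_cr = (β + φ)/2 = (56.9 + 10.7)/2 = 33.8°, and the critical height
H_c = (4c/γ) · sinβ cosφ / [1 − cos(β − φ)]
    = (4·28.7/18.3) · sin56.9°·cos10.7° / [1 − cos(46.2°)]
    = 6.273 · 0.8377·0.9826 / [1 − 0.6921]
    = 6.273 · 0.8232 / 0.3079
    = 16.77 m

H_c = 16.77 m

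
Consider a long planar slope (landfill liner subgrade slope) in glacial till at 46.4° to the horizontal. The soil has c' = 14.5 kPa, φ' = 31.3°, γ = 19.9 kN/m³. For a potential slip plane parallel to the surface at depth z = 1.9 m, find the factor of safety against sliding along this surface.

For an infinite slope with a slip plane parallel to the surface (no pore pressure): FS = [c' + γz cos²β tanφ'] / [γz sinβ cosβ].
γz = 19.9·1.9 = 37.81 kN/m²
Numerator = 14.5 + 37.81·cos²46.4°·tan31.3° = 14.5 + 37.81·0.4756·0.6080 = 25.433 kPa
Denominator = 37.81·sin46.4°·cos46.4° = 37.81·0.7242·0.6896 = 18.882 kPa
FS = 25.433 / 18.882 = 1.347

FS = 1.35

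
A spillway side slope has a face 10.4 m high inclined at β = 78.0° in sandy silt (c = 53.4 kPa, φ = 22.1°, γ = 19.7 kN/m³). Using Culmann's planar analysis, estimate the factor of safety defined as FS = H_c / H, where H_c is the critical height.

FS = 2.15

H_c = (4c/γ) · sinβ cosφ / [1 − cos(β − φ)]
    = (4·53.4/19.7) · sin78.0°·cos22.1° / [1 − cos55.9°]
    = 10.843 · 0.9063 / 0.4394 = 22.37 m
FS = H_c / H = 22.37 / 10.4 = 2.151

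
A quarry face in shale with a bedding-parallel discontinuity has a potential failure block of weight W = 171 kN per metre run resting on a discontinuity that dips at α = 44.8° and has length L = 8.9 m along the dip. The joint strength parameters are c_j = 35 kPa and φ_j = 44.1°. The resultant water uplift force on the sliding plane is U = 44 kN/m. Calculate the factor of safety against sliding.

FS = 3.21

Resolving the block weight along and normal to the plane and applying the Mohr–Coulomb strength on the joint:
N' = W cosα − U = 171·cos44.8° − 44 = 77.3 kN/m
Driving force T = W sinα = 171·sin44.8° = 120.5 kN/m
Resisting force R = c_j·L + N'·tanφ_j = 35·8.9 + 77.3·tan44.1° = 311.5 + 74.9 = 386.4 kN/m
FS = R / T = 386.4 / 120.5 = 3.207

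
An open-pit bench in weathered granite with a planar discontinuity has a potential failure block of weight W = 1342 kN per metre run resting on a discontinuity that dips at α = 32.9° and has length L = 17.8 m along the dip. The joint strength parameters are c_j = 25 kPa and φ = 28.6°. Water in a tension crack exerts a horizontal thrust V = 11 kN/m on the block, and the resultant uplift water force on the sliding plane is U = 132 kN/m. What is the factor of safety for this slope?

FS = 1.33

Resolving the block weight along and normal to the plane and applying the Mohr–Coulomb strength on the joint:
N' = W cosα − U − V sinα = 1342·cos32.9° − 132 − 11·sin32.9° = 988.8 kN/m
Driving force T = W sinα + V cosα = 1342·sin32.9° + 11·cos32.9° = 738.2 kN/m
Resisting force R = c_j·L + N'·tanφ = 25·17.8 + 988.8·tan28.6° = 445.0 + 539.1 = 984.1 kN/m
FS = R / T = 984.1 / 738.2 = 1.333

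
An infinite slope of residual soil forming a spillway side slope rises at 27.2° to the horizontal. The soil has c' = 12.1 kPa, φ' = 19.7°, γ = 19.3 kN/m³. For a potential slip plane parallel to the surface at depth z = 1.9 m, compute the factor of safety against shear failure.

For an infinite slope with a slip plane parallel to the surface (no pore pressure): FS = [c' + γz cos²β tanφ'] / [γz sinβ cosβ].
γz = 19.3·1.9 = 36.67 kN/m²
Numerator = 12.1 + 36.67·cos²27.2°·tan19.7° = 12.1 + 36.67·0.7911·0.3581 = 22.486 kPa
Denominator = 36.67·sin27.2°·cos27.2° = 36.67·0.4571·0.8894 = 14.908 kPa
FS = 22.486 / 14.908 = 1.508

FS = 1.51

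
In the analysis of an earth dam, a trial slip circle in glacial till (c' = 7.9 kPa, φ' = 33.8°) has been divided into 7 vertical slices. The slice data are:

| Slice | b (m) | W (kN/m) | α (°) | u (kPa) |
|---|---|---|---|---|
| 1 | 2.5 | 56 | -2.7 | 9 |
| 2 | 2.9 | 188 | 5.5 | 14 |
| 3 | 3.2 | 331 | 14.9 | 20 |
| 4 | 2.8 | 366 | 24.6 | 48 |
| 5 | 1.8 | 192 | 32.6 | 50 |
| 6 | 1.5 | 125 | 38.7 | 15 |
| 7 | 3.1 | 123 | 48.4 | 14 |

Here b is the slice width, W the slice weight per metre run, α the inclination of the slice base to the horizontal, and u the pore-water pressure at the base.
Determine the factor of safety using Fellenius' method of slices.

FS = 1.27

Ordinary method of slices: FS = Σ[c'·Δl_i + (W_i cosα_i − u_i·Δl_i)·tanφ'] / Σ W_i sinα_i, with Δl_i = b_i / cosα_i.
Slice 1: Δl = 2.5/cos(-2.7°) = 2.503 m; N'_1 = 56·cos(-2.7°) − 9·2.503 = 33.4; c'Δl = 19.77; W sinα = -2.6
Slice 2: Δl = 2.9/cos5.5° = 2.913 m; N'_2 = 188·cos5.5° − 14·2.913 = 146.3; c'Δl = 23.02; W sinα = 18.0
Slice 3: Δl = 3.2/cos14.9° = 3.311 m; N'_3 = 331·cos14.9° − 20·3.311 = 253.6; c'Δl = 26.16; W sinα = 85.1
Slice 4: Δl = 2.8/cos24.6° = 3.080 m; N'_4 = 366·cos24.6° − 48·3.080 = 185.0; c'Δl = 24.33; W sinα = 152.4
Slice 5: Δl = 1.8/cos32.6° = 2.137 m; N'_5 = 192·cos32.6° − 50·2.137 = 54.9; c'Δl = 16.88; W sinα = 103.4
Slice 6: Δl = 1.5/cos38.7° = 1.922 m; N'_6 = 125·cos38.7° − 15·1.922 = 68.7; c'Δl = 15.18; W sinα = 78.2
Slice 7: Δl = 3.1/cos48.4° = 4.669 m; N'_7 = 123·cos48.4° − 14·4.669 = 16.3; c'Δl = 36.89; W sinα = 92.0
Σc'Δl = 162.2 kN/m; ΣN' = 758.3 kN/m; ΣW sinα = 526.4 kN/m
Resisting = 162.2 + 758.3·tan33.8° = 162.2 + 507.6 = 669.9 kN/m
FS = 669.9 / 526.4 = 1.272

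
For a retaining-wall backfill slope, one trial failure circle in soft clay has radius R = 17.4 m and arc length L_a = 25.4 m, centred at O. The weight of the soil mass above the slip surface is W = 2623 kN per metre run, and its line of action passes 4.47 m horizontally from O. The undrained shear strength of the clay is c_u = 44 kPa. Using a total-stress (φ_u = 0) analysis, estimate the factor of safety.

FS = 1.66

Taking moments about the centre O, the resisting moment is provided by the undrained shear strength acting along the arc:
M_R = c_u·L_a·R = 44·25.40·17.4 = 19446.2 kN·m/m
M_D = W·d = 2623·4.47 = 11724.8 kN·m/m
FS = M_R / M_D = 19446.2 / 11724.8 = 1.659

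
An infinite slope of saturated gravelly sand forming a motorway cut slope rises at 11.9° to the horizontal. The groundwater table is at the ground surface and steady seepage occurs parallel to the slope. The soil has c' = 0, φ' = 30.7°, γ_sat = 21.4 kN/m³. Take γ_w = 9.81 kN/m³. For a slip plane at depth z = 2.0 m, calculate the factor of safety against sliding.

FS = 1.53

With seepage parallel to the slope and the water table at the surface, the effective normal stress on the slip plane uses the buoyant unit weight γ' = γ_sat − γ_w while the driving shear stress uses γ_sat:
FS = [c' + γ' z cos²β tanφ'] / [γ_sat z sinβ cosβ]
(For c' = 0 this reduces to FS = (γ'/γ_sat)·tanφ'/tanβ.)
γ' = 21.4 − 9.81 = 11.59 kN/m³
Numerator = 0.0 + 11.59·2.0·cos²11.9°·tan30.7° = 0.0 + 11.59·2.0·0.9575·0.5938 = 13.178 kPa
Denominator = 21.4·2.0·sin11.9°·cos11.9° = 21.4·2.0·0.2062·0.9785 = 8.636 kPa
FS = 13.178 / 8.636 = 1.526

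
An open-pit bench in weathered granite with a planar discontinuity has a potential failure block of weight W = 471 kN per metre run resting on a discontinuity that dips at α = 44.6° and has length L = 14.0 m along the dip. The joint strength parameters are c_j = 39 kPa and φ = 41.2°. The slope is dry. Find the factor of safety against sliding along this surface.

Resolving the block weight along and normal to the plane and applying the Mohr–Coulomb strength on the joint:
N' = W cosα = 471·cos44.6° = 335.4 kN/m
Driving force T = W sinα = 471·sin44.6° = 330.7 kN/m
Resisting force R = c_j·L + N'·tanφ = 39·14.0 + 335.4·tan41.2° = 546.0 + 293.6 = 839.6 kN/m
FS = R / T = 839.6 / 330.7 = 2.539

FS = 2.54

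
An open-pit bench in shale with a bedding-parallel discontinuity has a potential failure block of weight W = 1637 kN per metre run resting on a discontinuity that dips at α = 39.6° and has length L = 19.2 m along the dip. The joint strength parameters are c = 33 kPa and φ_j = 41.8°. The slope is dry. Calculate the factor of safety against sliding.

Resolving the block weight along and normal to the plane and applying the Mohr–Coulomb strength on the joint:
N' = W cosα = 1637·cos39.6° = 1261.3 kN/m
Driving force T = W sinα = 1637·sin39.6° = 1043.5 kN/m
Resisting force R = c·L + N'·tanφ_j = 33·19.2 + 1261.3·tan41.8° = 633.6 + 1127.8 = 1761.4 kN/m
FS = R / T = 1761.4 / 1043.5 = 1.688

FS = 1.69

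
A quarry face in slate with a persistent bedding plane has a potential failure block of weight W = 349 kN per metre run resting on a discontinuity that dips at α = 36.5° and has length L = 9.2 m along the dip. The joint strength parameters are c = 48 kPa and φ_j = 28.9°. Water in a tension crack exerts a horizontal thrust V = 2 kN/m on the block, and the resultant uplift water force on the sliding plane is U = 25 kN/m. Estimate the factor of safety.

FS = 2.78

Resolving the block weight along and normal to the plane and applying the Mohr–Coulomb strength on the joint:
N' = W cosα − U − V sinα = 349·cos36.5° − 25 − 2·sin36.5° = 254.4 kN/m
Driving force T = W sinα + V cosα = 349·sin36.5° + 2·cos36.5° = 209.2 kN/m
Resisting force R = c·L + N'·tanφ_j = 48·9.2 + 254.4·tan28.9° = 441.6 + 140.4 = 582.0 kN/m
FS = R / T = 582.0 / 209.2 = 2.782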